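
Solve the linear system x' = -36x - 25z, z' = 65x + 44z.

x(t) = -c_1e^(4t)sin(5t) + 2c_1e^(4t)cos(5t) + 2c_2e^(4t)sin(5t) + c_2e^(4t)cos(5t), z(t) = 2c_1e^(4t)sin(5t) - 3c_1e^(4t)cos(5t) - 3c_2e^(4t)sin(5t) - 2c_2e^(4t)cos(5t)

Coefficient matrix A = [[-36, -25], [65, 44]].
Characteristic polynomial det(A - λI) = λ^2 - 8λ + 41 = 0.
Eigenvalues λ = 4 ± 5i (complex conjugate pair).
For λ=4+5i: an eigenvector is (2,-3) - i(-1,2) = (2 + i, -3 - 2i).
A real fundamental pair from Re and Im of e^((4+5i)t)v: X_1 = e^(4t)(cos(5t)·(2,-3) + sin(5t)·(-1,2)), X_2 = e^(4t)(sin(5t)·(2,-3) - cos(5t)·(-1,2)).
General solution: c_1X_1 + c_2X_2.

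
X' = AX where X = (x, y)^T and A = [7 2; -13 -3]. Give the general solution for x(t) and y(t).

Coefficient matrix A = [[7, 2], [-13, -3]].
Characteristic polynomial det(A - λI) = λ^2 - 4λ + 5 = 0.
Eigenvalues λ = 2 ± i (complex conjugate pair).
For λ=2+i: an eigenvector is (1,-3) - i(-1,2) = (1 + i, -3 - 2i).
A real fundamental pair from Re and Im of e^((2+i)t)v: X_1 = e^(2t)(cos(t)·(1,-3) + sin(t)·(-1,2)), X_2 = e^(2t)(sin(t)·(1,-3) - cos(t)·(-1,2)).
General solution: C_1X_1 + C_2X_2.

x(t) = -C_1e^(2t)sin(t) + C_1e^(2t)cos(t) + C_2e^(2t)sin(t) + C_2e^(2t)cos(t), y(t) = 2C_1e^(2t)sin(t) - 3C_1e^(2t)cos(t) - 3C_2e^(2t)sin(t) - 2C_2e^(2t)cos(t)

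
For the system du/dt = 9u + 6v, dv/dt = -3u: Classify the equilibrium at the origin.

unstable node

A = [[9,6],[-3,0]]; det(A-λI) = λ^2 - 9λ + 18.
λ = 3, 6: both positive.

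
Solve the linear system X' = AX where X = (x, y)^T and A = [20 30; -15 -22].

Coefficient matrix A = [[20, 30], [-15, -22]].
Characteristic polynomial det(A - λI) = λ^2 + 2λ + 10 = 0.
Eigenvalues λ = -1 ± 3i (complex conjugate pair).
For λ=-1+3i: an eigenvector is (1,-1) - i(-3,2) = (1 + 3i, -1 - 2i).
A real fundamental pair from Re and Im of e^((-1+3i)t)v: X_1 = e^(-t)(cos(3t)·(1,-1) + sin(3t)·(-3,2)), X_2 = e^(-t)(sin(3t)·(1,-1) - cos(3t)·(-3,2)).
General solution: C_1X_1 + C_2X_2.

x(t) = -3C_1e^(-t)sin(3t) + C_1e^(-t)cos(3t) + C_2e^(-t)sin(3t) + 3C_2e^(-t)cos(3t), y(t) = 2C_1e^(-t)sin(3t) - C_1e^(-t)cos(3t) - C_2e^(-t)sin(3t) - 2C_2e^(-t)cos(3t)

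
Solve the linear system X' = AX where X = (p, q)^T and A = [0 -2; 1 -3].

p(t) = c_1e^(-2t) + 2c_2e^(-t), q(t) = c_1e^(-2t) + c_2e^(-t)

Coefficient matrix A = [[0, -2], [1, -3]].
Characteristic polynomial det(A - λI) = λ^2 + 3λ + 2 = 0.
Eigenvalues λ = -2, -1.
For λ=-2: (A-λI) row 1 is [2, -2], so an eigenvector is (1, 1).
For λ=-1: (A-λI) row 1 is [1, -2], so an eigenvector is (2, 1).
General solution: c_1e^(-2t)(1,1) + c_2e^(-t)(2,1).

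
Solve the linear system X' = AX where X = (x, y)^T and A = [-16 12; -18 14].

x(t) = 2C_1e^(2t) + C_2e^(-4t), y(t) = 3C_1e^(2t) + C_2e^(-4t)

Coefficient matrix A = [[-16, 12], [-18, 14]].
Characteristic polynomial det(A - λI) = λ^2 + 2λ - 8 = 0.
Eigenvalues λ = 2, -4.
For λ=2: (A-λI) row 1 is [-18, 12], so an eigenvector is (2, 3).
For λ=-4: (A-λI) row 1 is [-12, 12], so an eigenvector is (1, 1).
General solution: C_1e^(2t)(2,3) + C_2e^(-4t)(1,1).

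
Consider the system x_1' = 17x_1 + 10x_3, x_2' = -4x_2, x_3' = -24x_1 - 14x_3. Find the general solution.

Coefficient matrix A = [[17, 0, 10], [0, -4, 0], [-24, 0, -14]].
det(A - λI) = 0 gives eigenvalues λ = 1, -4, 2.
For λ=1: eigenvector (5,0,-8).
For λ=-4: eigenvector (0,1,0).
For λ=2: eigenvector (2,0,-3).
General solution: c_1e^(t)(5,0,-8) + c_2e^(-4t)(0,1,0) + c_3e^(2t)(2,0,-3).

x_1(t) = 5c_1e^(t) + 2c_3e^(2t), x_2(t) = c_2e^(-4t), x_3(t) = -8c_1e^(t) - 3c_3e^(2t)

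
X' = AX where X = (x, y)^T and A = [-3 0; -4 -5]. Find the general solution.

Coefficient matrix A = [[-3, 0], [-4, -5]].
Characteristic polynomial det(A - λI) = λ^2 + 8λ + 15 = 0.
Eigenvalues λ = -3, -5.
For λ=-3: (A-λI) row 2 is [-4, -2], so an eigenvector is (-1, 2).
For λ=-5: (A-λI) row 1 is [2, 0], so an eigenvector is (0, -1).
General solution: c_1e^(-3t)(-1,2) + c_2e^(-5t)(0,-1).

x(t) = -c_1e^(-3t), y(t) = 2c_1e^(-3t) - c_2e^(-5t)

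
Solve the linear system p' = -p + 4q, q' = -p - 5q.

p(t) = -2K_1e^(-3t) - 2K_2te^(-3t) + 3K_2e^(-3t), q(t) = K_1e^(-3t) + K_2te^(-3t) - 2K_2e^(-3t)

Coefficient matrix A = [[-1, 4], [-1, -5]].
Characteristic polynomial det(A - λI) = λ^2 + 6λ + 9 = 0.
Single eigenvalue λ = -3 with algebraic multiplicity 2.
Eigenvector v = (-2,1); generalized eigenvector w with (A-λI)w=v is (3,-2).
General solution: e^(-3t)[K_1·v + K_2·(t·v + w)].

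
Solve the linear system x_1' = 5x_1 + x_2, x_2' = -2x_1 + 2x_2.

Coefficient matrix A = [[5, 1], [-2, 2]].
Characteristic polynomial det(A - λI) = λ^2 - 7λ + 12 = 0.
Eigenvalues λ = 3, 4.
For λ=3: (A-λI) row 1 is [2, 1], so an eigenvector is (1, -2).
For λ=4: (A-λI) row 1 is [1, 1], so an eigenvector is (-1, 1).
General solution: K_1e^(3t)(1,-2) + K_2e^(4t)(-1,1).

x_1(t) = K_1e^(3t) - K_2e^(4t), x_2(t) = -2K_1e^(3t) + K_2e^(4t)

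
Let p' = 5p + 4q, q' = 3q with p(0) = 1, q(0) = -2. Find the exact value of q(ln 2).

-16

A = [[5,4],[0,3]]; eigenvalues λ = 3, 5.
Eigenvectors: (-2,1) for λ=3, (1,0) for λ=5.
From the initial condition, c_1 = -2, c_2 = -3.
q(ln 2) = (-2)(2^3)(1) + (-3)(2^5)(0) = -16.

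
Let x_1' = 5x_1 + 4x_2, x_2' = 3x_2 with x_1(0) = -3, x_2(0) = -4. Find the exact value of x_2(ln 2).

A = [[5,4],[0,3]]; eigenvalues λ = 5, 3.
Eigenvectors: (-1,0) for λ=5, (-2,1) for λ=3.
From the initial condition, c_1 = 11, c_2 = -4.
x_2(ln 2) = (11)(2^5)(0) + (-4)(2^3)(1) = -32.

-32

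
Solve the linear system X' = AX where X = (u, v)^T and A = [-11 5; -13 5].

Coefficient matrix A = [[-11, 5], [-13, 5]].
Characteristic polynomial det(A - λI) = λ^2 + 6λ + 10 = 0.
Eigenvalues λ = -3 ± i (complex conjugate pair).
For λ=-3+i: an eigenvector is (-2,-3) - i(1,2) = (-2 - i, -3 - 2i).
A real fundamental pair from Re and Im of e^((-3+i)t)v: X_1 = e^(-3t)(cos(t)·(-2,-3) + sin(t)·(1,2)), X_2 = e^(-3t)(sin(t)·(-2,-3) - cos(t)·(1,2)).
General solution: c_1X_1 + c_2X_2.

u(t) = c_1e^(-3t)sin(t) - 2c_1e^(-3t)cos(t) - 2c_2e^(-3t)sin(t) - c_2e^(-3t)cos(t), v(t) = 2c_1e^(-3t)sin(t) - 3c_1e^(-3t)cos(t) - 3c_2e^(-3t)sin(t) - 2c_2e^(-3t)cos(t)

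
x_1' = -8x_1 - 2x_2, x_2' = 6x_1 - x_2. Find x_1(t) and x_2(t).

x_1(t) = C_1e^(-4t) + 2C_2e^(-5t), x_2(t) = -2C_1e^(-4t) - 3C_2e^(-5t)

Coefficient matrix A = [[-8, -2], [6, -1]].
Characteristic polynomial det(A - λI) = λ^2 + 9λ + 20 = 0.
Eigenvalues λ = -4, -5.
For λ=-4: (A-λI) row 1 is [-4, -2], so an eigenvector is (1, -2).
For λ=-5: (A-λI) row 1 is [-3, -2], so an eigenvector is (2, -3).
General solution: C_1e^(-4t)(1,-2) + C_2e^(-5t)(2,-3).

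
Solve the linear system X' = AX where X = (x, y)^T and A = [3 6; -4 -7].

Coefficient matrix A = [[3, 6], [-4, -7]].
Characteristic polynomial det(A - λI) = λ^2 + 4λ + 3 = 0.
Eigenvalues λ = -1, -3.
For λ=-1: (A-λI) row 1 is [4, 6], so an eigenvector is (-3, 2).
For λ=-3: (A-λI) row 1 is [6, 6], so an eigenvector is (-1, 1).
General solution: c_1e^(-t)(-3,2) + c_2e^(-3t)(-1,1).

x(t) = -3c_1e^(-t) - c_2e^(-3t), y(t) = 2c_1e^(-t) + c_2e^(-3t)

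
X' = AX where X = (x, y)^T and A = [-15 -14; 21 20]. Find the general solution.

Coefficient matrix A = [[-15, -14], [21, 20]].
Characteristic polynomial det(A - λI) = λ^2 - 5λ - 6 = 0.
Eigenvalues λ = -1, 6.
For λ=-1: (A-λI) row 1 is [-14, -14], so an eigenvector is (-1, 1).
For λ=6: (A-λI) row 1 is [-21, -14], so an eigenvector is (-2, 3).
General solution: C_1e^(-t)(-1,1) + C_2e^(6t)(-2,3).

x(t) = -C_1e^(-t) - 2C_2e^(6t), y(t) = C_1e^(-t) + 3C_2e^(6t)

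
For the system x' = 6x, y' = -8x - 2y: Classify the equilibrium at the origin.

A = [[6,0],[-8,-2]]; det(A-λI) = λ^2 - 4λ - 12.
λ = 6, -2: opposite signs.

saddle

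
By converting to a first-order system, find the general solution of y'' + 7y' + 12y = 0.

Let x_1 = y, x_2 = y'. Then x_1' = x_2 and x_2' = -12x_1 - 7x_2.
A = [[0,1],[-12,-7]]; det(A-λI) = λ^2 + 7λ + 12.
Eigenvalues λ = -4, -3 with eigenvectors (1,-4), (1,-3).

y(t) = C_1e^(-4t) + C_2e^(-3t)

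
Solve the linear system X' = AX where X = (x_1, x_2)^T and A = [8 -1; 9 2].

Coefficient matrix A = [[8, -1], [9, 2]].
Characteristic polynomial det(A - λI) = λ^2 - 10λ + 25 = 0.
Single eigenvalue λ = 5 with algebraic multiplicity 2.
Eigenvector v = (-1,-3); generalized eigenvector w with (A-λI)w=v is (-1,-2).
General solution: e^(5t)[c_1·v + c_2·(t·v + w)].

x_1(t) = -c_1e^(5t) - c_2te^(5t) - c_2e^(5t), x_2(t) = -3c_1e^(5t) - 3c_2te^(5t) - 2c_2e^(5t)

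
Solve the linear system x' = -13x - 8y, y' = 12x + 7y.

Coefficient matrix A = [[-13, -8], [12, 7]].
Characteristic polynomial det(A - λI) = λ^2 + 6λ + 5 = 0.
Eigenvalues λ = -5, -1.
For λ=-5: (A-λI) row 1 is [-8, -8], so an eigenvector is (-1, 1).
For λ=-1: (A-λI) row 1 is [-12, -8], so an eigenvector is (-2, 3).
General solution: c_1e^(-5t)(-1,1) + c_2e^(-t)(-2,3).

x(t) = -c_1e^(-5t) - 2c_2e^(-t), y(t) = c_1e^(-5t) + 3c_2e^(-t)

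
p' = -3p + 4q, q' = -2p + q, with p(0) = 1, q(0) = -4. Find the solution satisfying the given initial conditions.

p(t) = -9e^(-t)sin(2t) + e^(-t)cos(2t), q(t) = -5e^(-t)sin(2t) - 4e^(-t)cos(2t)

Coefficient matrix A = [[-3, 4], [-2, 1]].
Characteristic polynomial det(A - λI) = λ^2 + 2λ + 5 = 0.
Eigenvalues λ = -1 ± 2i (complex conjugate pair).
For λ=-1+2i: an eigenvector is (1,0) - i(-1,-1) = (1 + i, 0 + i).
A real fundamental pair from Re and Im of e^((-1+2i)t)v: X_1 = e^(-t)(cos(2t)·(1,0) + sin(2t)·(-1,-1)), X_2 = e^(-t)(sin(2t)·(1,0) - cos(2t)·(-1,-1)).
General solution: K_1X_1 + K_2X_2.
Applying p(0)=1, q(0)=-4 gives K_1=5, K_2=-4.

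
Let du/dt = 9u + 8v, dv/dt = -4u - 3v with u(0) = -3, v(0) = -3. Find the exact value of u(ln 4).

A = [[9,8],[-4,-3]]; eigenvalues λ = 1, 5.
Eigenvectors: (-1,1) for λ=1, (2,-1) for λ=5.
From the initial condition, c_1 = -9, c_2 = -6.
u(ln 4) = (-9)(4^1)(-1) + (-6)(4^5)(2) = -12252.

-12252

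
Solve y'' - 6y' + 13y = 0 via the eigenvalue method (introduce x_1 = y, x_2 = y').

y(t) = c_1e^(3t)cos(2t) + c_2e^(3t)sin(2t)

Let x_1 = y, x_2 = y'. Then x_1' = x_2 and x_2' = -13x_1 + 6x_2.
A = [[0,1],[-13,6]]; det(A-λI) = λ^2 - 6λ + 13.
Eigenvalues λ = 3 ± 2i.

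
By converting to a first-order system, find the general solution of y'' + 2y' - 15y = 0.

y(t) = c_1e^(-5t) + c_2e^(3t)

Let x_1 = y, x_2 = y'. Then x_1' = x_2 and x_2' = 15x_1 - 2x_2.
A = [[0,1],[15,-2]]; det(A-λI) = λ^2 + 2λ - 15.
Eigenvalues λ = -5, 3 with eigenvectors (1,-5), (1,3).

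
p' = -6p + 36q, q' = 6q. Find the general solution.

Coefficient matrix A = [[-6, 36], [0, 6]].
Characteristic polynomial det(A - λI) = λ^2 - 36 = 0.
Eigenvalues λ = 6, -6.
For λ=6: (A-λI) row 1 is [-12, 36], so an eigenvector is (3, 1).
For λ=-6: (A-λI) row 1 is [0, 36], so an eigenvector is (-1, 0).
General solution: c_1e^(6t)(3,1) + c_2e^(-6t)(-1,0).

p(t) = 3c_1e^(6t) - c_2e^(-6t), q(t) = c_1e^(6t)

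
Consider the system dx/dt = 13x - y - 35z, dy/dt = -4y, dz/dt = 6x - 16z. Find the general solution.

Coefficient matrix A = [[13, -1, -35], [0, -4, 0], [6, 0, -16]].
det(A - λI) = 0 gives eigenvalues λ = -1, -4, -2.
For λ=-1: eigenvector (5,0,2).
For λ=-4: eigenvector (-2,1,-1).
For λ=-2: eigenvector (7,0,3).
General solution: c_1e^(-t)(5,0,2) + c_2e^(-4t)(-2,1,-1) + c_3e^(-2t)(7,0,3).

x(t) = 5c_1e^(-t) - 2c_2e^(-4t) + 7c_3e^(-2t), y(t) = c_2e^(-4t), z(t) = 2c_1e^(-t) - c_2e^(-4t) + 3c_3e^(-2t)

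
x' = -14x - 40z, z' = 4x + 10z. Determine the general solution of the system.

Coefficient matrix A = [[-14, -40], [4, 10]].
Characteristic polynomial det(A - λI) = λ^2 + 4λ + 20 = 0.
Eigenvalues λ = -2 ± 4i (complex conjugate pair).
For λ=-2+4i: an eigenvector is (3,-1) - i(1,0) = (3 - i, -1).
A real fundamental pair from Re and Im of e^((-2+4i)t)v: X_1 = e^(-2t)(cos(4t)·(3,-1) + sin(4t)·(1,0)), X_2 = e^(-2t)(sin(4t)·(3,-1) - cos(4t)·(1,0)).
General solution: c_1X_1 + c_2X_2.

x(t) = c_1e^(-2t)sin(4t) + 3c_1e^(-2t)cos(4t) + 3c_2e^(-2t)sin(4t) - c_2e^(-2t)cos(4t), z(t) = -c_1e^(-2t)cos(4t) - c_2e^(-2t)sin(4t)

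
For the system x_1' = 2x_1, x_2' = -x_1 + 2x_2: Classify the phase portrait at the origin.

unstable improper node

A = [[2,0],[-1,2]]; det(A-λI) = λ^2 - 4λ + 4.
repeated λ = 2 with a single eigenvector.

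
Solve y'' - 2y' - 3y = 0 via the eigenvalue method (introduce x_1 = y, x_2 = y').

y(t) = c_1e^(3t) + c_2e^(-t)

Let x_1 = y, x_2 = y'. Then x_1' = x_2 and x_2' = 3x_1 + 2x_2.
A = [[0,1],[3,2]]; det(A-λI) = λ^2 - 2λ - 3.
Eigenvalues λ = 3, -1 with eigenvectors (1,3), (1,-1).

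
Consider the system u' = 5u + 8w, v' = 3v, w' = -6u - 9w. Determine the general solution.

u(t) = -K_1e^(-3t) + 4K_3e^(-t), v(t) = K_2e^(3t), w(t) = K_1e^(-3t) - 3K_3e^(-t)

Coefficient matrix A = [[5, 0, 8], [0, 3, 0], [-6, 0, -9]].
det(A - λI) = 0 gives eigenvalues λ = -3, 3, -1.
For λ=-3: eigenvector (-1,0,1).
For λ=3: eigenvector (0,1,0).
For λ=-1: eigenvector (4,0,-3).
General solution: K_1e^(-3t)(-1,0,1) + K_2e^(3t)(0,1,0) + K_3e^(-t)(4,0,-3).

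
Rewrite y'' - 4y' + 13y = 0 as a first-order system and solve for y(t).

y(t) = C_1e^(2t)cos(3t) + C_2e^(2t)sin(3t)

Let x_1 = y, x_2 = y'. Then x_1' = x_2 and x_2' = -13x_1 + 4x_2.
A = [[0,1],[-13,4]]; det(A-λI) = λ^2 - 4λ + 13.
Eigenvalues λ = 2 ± 3i.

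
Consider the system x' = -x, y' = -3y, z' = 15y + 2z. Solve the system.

Coefficient matrix A = [[-1, 0, 0], [0, -3, 0], [0, 15, 2]].
det(A - λI) = 0 gives eigenvalues λ = -1, 2, -3.
For λ=-1: eigenvector (1,0,0).
For λ=2: eigenvector (0,0,1).
For λ=-3: eigenvector (0,1,-3).
General solution: K_1e^(-t)(1,0,0) + K_2e^(2t)(0,0,1) + K_3e^(-3t)(0,1,-3).

x(t) = K_1e^(-t), y(t) = K_3e^(-3t), z(t) = K_2e^(2t) - 3K_3e^(-3t)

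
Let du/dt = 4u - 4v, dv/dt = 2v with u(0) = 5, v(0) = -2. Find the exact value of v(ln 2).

-8

A = [[4,-4],[0,2]]; eigenvalues λ = 2, 4.
Eigenvectors: (-2,-1) for λ=2, (1,0) for λ=4.
From the initial condition, c_1 = 2, c_2 = 9.
v(ln 2) = (2)(2^2)(-1) + (9)(2^4)(0) = -8.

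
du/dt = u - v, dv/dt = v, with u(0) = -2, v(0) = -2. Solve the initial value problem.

Coefficient matrix A = [[1, -1], [0, 1]].
Characteristic polynomial det(A - λI) = λ^2 - 2λ + 1 = 0.
Single eigenvalue λ = 1 with algebraic multiplicity 2.
Eigenvector v = (-1,0); generalized eigenvector w with (A-λI)w=v is (-2,1).
General solution: e^(t)[C_1·v + C_2·(t·v + w)].
Applying u(0)=-2, v(0)=-2 gives C_1=6, C_2=-2.

u(t) = 2te^(t) - 2e^(t), v(t) = -2e^(t)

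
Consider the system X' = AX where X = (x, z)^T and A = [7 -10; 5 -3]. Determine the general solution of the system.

Coefficient matrix A = [[7, -10], [5, -3]].
Characteristic polynomial det(A - λI) = λ^2 - 4λ + 29 = 0.
Eigenvalues λ = 2 ± 5i (complex conjugate pair).
For λ=2+5i: an eigenvector is (1,1) - i(-1,0) = (1 + i, 1).
A real fundamental pair from Re and Im of e^((2+5i)t)v: X_1 = e^(2t)(cos(5t)·(1,1) + sin(5t)·(-1,0)), X_2 = e^(2t)(sin(5t)·(1,1) - cos(5t)·(-1,0)).
General solution: C_1X_1 + C_2X_2.

x(t) = -C_1e^(2t)sin(5t) + C_1e^(2t)cos(5t) + C_2e^(2t)sin(5t) + C_2e^(2t)cos(5t), z(t) = C_1e^(2t)cos(5t) + C_2e^(2t)sin(5t)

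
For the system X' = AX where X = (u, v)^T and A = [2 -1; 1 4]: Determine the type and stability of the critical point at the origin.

A = [[2,-1],[1,4]]; det(A-λI) = λ^2 - 6λ + 9.
repeated λ = 3 with a single eigenvector.

unstable improper node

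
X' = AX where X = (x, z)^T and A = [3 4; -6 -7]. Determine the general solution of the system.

Coefficient matrix A = [[3, 4], [-6, -7]].
Characteristic polynomial det(A - λI) = λ^2 + 4λ + 3 = 0.
Eigenvalues λ = -1, -3.
For λ=-1: (A-λI) row 1 is [4, 4], so an eigenvector is (-1, 1).
For λ=-3: (A-λI) row 1 is [6, 4], so an eigenvector is (-2, 3).
General solution: C_1e^(-t)(-1,1) + C_2e^(-3t)(-2,3).

x(t) = -C_1e^(-t) - 2C_2e^(-3t), z(t) = C_1e^(-t) + 3C_2e^(-3t)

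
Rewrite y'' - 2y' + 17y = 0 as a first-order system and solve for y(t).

y(t) = C_1e^(t)cos(4t) + C_2e^(t)sin(4t)

Let x_1 = y, x_2 = y'. Then x_1' = x_2 and x_2' = -17x_1 + 2x_2.
A = [[0,1],[-17,2]]; det(A-λI) = λ^2 - 2λ + 17.
Eigenvalues λ = 1 ± 4i.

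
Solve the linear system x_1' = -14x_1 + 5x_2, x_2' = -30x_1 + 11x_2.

x_1(t) = c_1e^(-4t) - c_2e^(t), x_2(t) = 2c_1e^(-4t) - 3c_2e^(t)

Coefficient matrix A = [[-14, 5], [-30, 11]].
Characteristic polynomial det(A - λI) = λ^2 + 3λ - 4 = 0.
Eigenvalues λ = -4, 1.
For λ=-4: (A-λI) row 1 is [-10, 5], so an eigenvector is (1, 2).
For λ=1: (A-λI) row 1 is [-15, 5], so an eigenvector is (-1, -3).
General solution: c_1e^(-4t)(1,2) + c_2e^(t)(-1,-3).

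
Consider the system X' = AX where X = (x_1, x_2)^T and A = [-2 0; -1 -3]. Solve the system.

x_1(t) = -c_1e^(-2t), x_2(t) = c_1e^(-2t) - c_2e^(-3t)

Coefficient matrix A = [[-2, 0], [-1, -3]].
Characteristic polynomial det(A - λI) = λ^2 + 5λ + 6 = 0.
Eigenvalues λ = -2, -3.
For λ=-2: (A-λI) row 2 is [-1, -1], so an eigenvector is (-1, 1).
For λ=-3: (A-λI) row 1 is [1, 0], so an eigenvector is (0, -1).
General solution: c_1e^(-2t)(-1,1) + c_2e^(-3t)(0,-1).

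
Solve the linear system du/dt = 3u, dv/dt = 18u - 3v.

Coefficient matrix A = [[3, 0], [18, -3]].
Characteristic polynomial det(A - λI) = λ^2 - 9 = 0.
Eigenvalues λ = 3, -3.
For λ=3: (A-λI) row 2 is [18, -6], so an eigenvector is (-1, -3).
For λ=-3: (A-λI) row 1 is [6, 0], so an eigenvector is (0, -1).
General solution: K_1e^(3t)(-1,-3) + K_2e^(-3t)(0,-1).

u(t) = -K_1e^(3t), v(t) = -3K_1e^(3t) - K_2e^(-3t)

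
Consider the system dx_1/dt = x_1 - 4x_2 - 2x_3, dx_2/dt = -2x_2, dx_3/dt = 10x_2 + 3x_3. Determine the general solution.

Coefficient matrix A = [[1, -4, -2], [0, -2, 0], [0, 10, 3]].
det(A - λI) = 0 gives eigenvalues λ = 3, 1, -2.
For λ=3: eigenvector (1,0,-1).
For λ=1: eigenvector (1,0,0).
For λ=-2: eigenvector (0,1,-2).
General solution: K_1e^(3t)(1,0,-1) + K_2e^(t)(1,0,0) + K_3e^(-2t)(0,1,-2).

x_1(t) = K_1e^(3t) + K_2e^(t), x_2(t) = K_3e^(-2t), x_3(t) = -K_1e^(3t) - 2K_3e^(-2t)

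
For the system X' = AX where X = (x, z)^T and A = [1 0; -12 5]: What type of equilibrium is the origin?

unstable node

A = [[1,0],[-12,5]]; det(A-λI) = λ^2 - 6λ + 5.
λ = 5, 1: both positive.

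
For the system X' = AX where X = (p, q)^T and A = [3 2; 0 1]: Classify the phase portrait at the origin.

unstable node

A = [[3,2],[0,1]]; det(A-λI) = λ^2 - 4λ + 3.
λ = 3, 1: both positive.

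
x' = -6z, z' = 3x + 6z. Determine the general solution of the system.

Coefficient matrix A = [[0, -6], [3, 6]].
Characteristic polynomial det(A - λI) = λ^2 - 6λ + 18 = 0.
Eigenvalues λ = 3 ± 3i (complex conjugate pair).
For λ=3+3i: an eigenvector is (1,0) - i(-1,1) = (1 + i, 0 - i).
A real fundamental pair from Re and Im of e^((3+3i)t)v: X_1 = e^(3t)(cos(3t)·(1,0) + sin(3t)·(-1,1)), X_2 = e^(3t)(sin(3t)·(1,0) - cos(3t)·(-1,1)).
General solution: c_1X_1 + c_2X_2.

x(t) = -c_1e^(3t)sin(3t) + c_1e^(3t)cos(3t) + c_2e^(3t)sin(3t) + c_2e^(3t)cos(3t), z(t) = c_1e^(3t)sin(3t) - c_2e^(3t)cos(3t)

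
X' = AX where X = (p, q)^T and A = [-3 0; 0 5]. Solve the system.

p(t) = K_2e^(-3t), q(t) = -K_1e^(5t)

Coefficient matrix A = [[-3, 0], [0, 5]].
Characteristic polynomial det(A - λI) = λ^2 - 2λ - 15 = 0.
Eigenvalues λ = 5, -3.
For λ=5: (A-λI) row 1 is [-8, 0], so an eigenvector is (0, -1).
For λ=-3: (A-λI) row 2 is [0, 8], so an eigenvector is (1, 0).
General solution: K_1e^(5t)(0,-1) + K_2e^(-3t)(1,0).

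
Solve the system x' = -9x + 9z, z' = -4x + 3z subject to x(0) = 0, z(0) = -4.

x(t) = -36te^(-3t), z(t) = -24te^(-3t) - 4e^(-3t)

Coefficient matrix A = [[-9, 9], [-4, 3]].
Characteristic polynomial det(A - λI) = λ^2 + 6λ + 9 = 0.
Single eigenvalue λ = -3 with algebraic multiplicity 2.
Eigenvector v = (-3,-2); generalized eigenvector w with (A-λI)w=v is (2,1).
General solution: e^(-3t)[K_1·v + K_2·(t·v + w)].
Applying x(0)=0, z(0)=-4 gives K_1=8, K_2=12.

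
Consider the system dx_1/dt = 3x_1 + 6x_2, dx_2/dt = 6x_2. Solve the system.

x_1(t) = -K_1e^(3t) - 2K_2e^(6t), x_2(t) = -K_2e^(6t)

Coefficient matrix A = [[3, 6], [0, 6]].
Characteristic polynomial det(A - λI) = λ^2 - 9λ + 18 = 0.
Eigenvalues λ = 3, 6.
For λ=3: (A-λI) row 1 is [0, 6], so an eigenvector is (-1, 0).
For λ=6: (A-λI) row 1 is [-3, 6], so an eigenvector is (-2, -1).
General solution: K_1e^(3t)(-1,0) + K_2e^(6t)(-2,-1).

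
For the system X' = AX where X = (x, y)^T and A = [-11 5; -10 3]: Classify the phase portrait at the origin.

stable spiral

A = [[-11,5],[-10,3]]; det(A-λI) = λ^2 + 8λ + 17.
λ = -4 ± i: negative real part.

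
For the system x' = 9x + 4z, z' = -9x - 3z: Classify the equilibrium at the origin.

unstable improper node

A = [[9,4],[-9,-3]]; det(A-λI) = λ^2 - 6λ + 9.
repeated λ = 3 with a single eigenvector.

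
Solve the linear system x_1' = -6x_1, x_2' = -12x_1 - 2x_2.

Coefficient matrix A = [[-6, 0], [-12, -2]].
Characteristic polynomial det(A - λI) = λ^2 + 8λ + 12 = 0.
Eigenvalues λ = -6, -2.
For λ=-6: (A-λI) row 2 is [-12, 4], so an eigenvector is (-1, -3).
For λ=-2: (A-λI) row 1 is [-4, 0], so an eigenvector is (0, -1).
General solution: C_1e^(-6t)(-1,-3) + C_2e^(-2t)(0,-1).

x_1(t) = -C_1e^(-6t), x_2(t) = -3C_1e^(-6t) - C_2e^(-2t)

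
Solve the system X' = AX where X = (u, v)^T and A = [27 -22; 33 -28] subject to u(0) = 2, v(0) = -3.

Coefficient matrix A = [[27, -22], [33, -28]].
Characteristic polynomial det(A - λI) = λ^2 + λ - 30 = 0.
Eigenvalues λ = 5, -6.
For λ=5: (A-λI) row 1 is [22, -22], so an eigenvector is (-1, -1).
For λ=-6: (A-λI) row 1 is [33, -22], so an eigenvector is (2, 3).
General solution: K_1e^(5t)(-1,-1) + K_2e^(-6t)(2,3).
Applying u(0)=2, v(0)=-3 gives K_1=-12, K_2=-5.

u(t) = 12e^(5t) - 10e^(-6t), v(t) = 12e^(5t) - 15e^(-6t)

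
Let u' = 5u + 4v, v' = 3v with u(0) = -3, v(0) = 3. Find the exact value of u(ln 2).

48

A = [[5,4],[0,3]]; eigenvalues λ = 5, 3.
Eigenvectors: (-1,0) for λ=5, (-2,1) for λ=3.
From the initial condition, c_1 = -3, c_2 = 3.
u(ln 2) = (-3)(2^5)(-1) + (3)(2^3)(-2) = 48.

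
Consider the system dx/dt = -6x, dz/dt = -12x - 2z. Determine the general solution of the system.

x(t) = C_2e^(-6t), z(t) = C_1e^(-2t) + 3C_2e^(-6t)

Coefficient matrix A = [[-6, 0], [-12, -2]].
Characteristic polynomial det(A - λI) = λ^2 + 8λ + 12 = 0.
Eigenvalues λ = -2, -6.
For λ=-2: (A-λI) row 1 is [-4, 0], so an eigenvector is (0, 1).
For λ=-6: (A-λI) row 2 is [-12, 4], so an eigenvector is (1, 3).
General solution: C_1e^(-2t)(0,1) + C_2e^(-6t)(1,3).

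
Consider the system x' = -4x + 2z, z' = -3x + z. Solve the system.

Coefficient matrix A = [[-4, 2], [-3, 1]].
Characteristic polynomial det(A - λI) = λ^2 + 3λ + 2 = 0.
Eigenvalues λ = -2, -1.
For λ=-2: (A-λI) row 1 is [-2, 2], so an eigenvector is (-1, -1).
For λ=-1: (A-λI) row 1 is [-3, 2], so an eigenvector is (-2, -3).
General solution: c_1e^(-2t)(-1,-1) + c_2e^(-t)(-2,-3).

x(t) = -c_1e^(-2t) - 2c_2e^(-t), z(t) = -c_1e^(-2t) - 3c_2e^(-t)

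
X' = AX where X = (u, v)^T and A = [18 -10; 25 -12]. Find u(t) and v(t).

Coefficient matrix A = [[18, -10], [25, -12]].
Characteristic polynomial det(A - λI) = λ^2 - 6λ + 34 = 0.
Eigenvalues λ = 3 ± 5i (complex conjugate pair).
For λ=3+5i: an eigenvector is (1,2) - i(-1,-1) = (1 + i, 2 + i).
A real fundamental pair from Re and Im of e^((3+5i)t)v: X_1 = e^(3t)(cos(5t)·(1,2) + sin(5t)·(-1,-1)), X_2 = e^(3t)(sin(5t)·(1,2) - cos(5t)·(-1,-1)).
General solution: C_1X_1 + C_2X_2.

u(t) = -C_1e^(3t)sin(5t) + C_1e^(3t)cos(5t) + C_2e^(3t)sin(5t) + C_2e^(3t)cos(5t), v(t) = -C_1e^(3t)sin(5t) + 2C_1e^(3t)cos(5t) + 2C_2e^(3t)sin(5t) + C_2e^(3t)cos(5t)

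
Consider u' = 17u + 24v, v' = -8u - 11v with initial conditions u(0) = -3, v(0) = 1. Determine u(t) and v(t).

u(t) = -6e^(5t) + 3e^(t), v(t) = 3e^(5t) - 2e^(t)

Coefficient matrix A = [[17, 24], [-8, -11]].
Characteristic polynomial det(A - λI) = λ^2 - 6λ + 5 = 0.
Eigenvalues λ = 5, 1.
For λ=5: (A-λI) row 1 is [12, 24], so an eigenvector is (-2, 1).
For λ=1: (A-λI) row 1 is [16, 24], so an eigenvector is (-3, 2).
General solution: K_1e^(5t)(-2,1) + K_2e^(t)(-3,2).
Applying u(0)=-3, v(0)=1 gives K_1=3, K_2=-1.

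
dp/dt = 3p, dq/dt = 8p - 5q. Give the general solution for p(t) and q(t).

Coefficient matrix A = [[3, 0], [8, -5]].
Characteristic polynomial det(A - λI) = λ^2 + 2λ - 15 = 0.
Eigenvalues λ = 3, -5.
For λ=3: (A-λI) row 2 is [8, -8], so an eigenvector is (1, 1).
For λ=-5: (A-λI) row 1 is [8, 0], so an eigenvector is (0, -1).
General solution: c_1e^(3t)(1,1) + c_2e^(-5t)(0,-1).

p(t) = c_1e^(3t), q(t) = c_1e^(3t) - c_2e^(-5t)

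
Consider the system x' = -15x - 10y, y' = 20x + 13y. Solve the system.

x(t) = -c_1e^(-t)sin(2t) - 2c_1e^(-t)cos(2t) - 2c_2e^(-t)sin(2t) + c_2e^(-t)cos(2t), y(t) = c_1e^(-t)sin(2t) + 3c_1e^(-t)cos(2t) + 3c_2e^(-t)sin(2t) - c_2e^(-t)cos(2t)

Coefficient matrix A = [[-15, -10], [20, 13]].
Characteristic polynomial det(A - λI) = λ^2 + 2λ + 5 = 0.
Eigenvalues λ = -1 ± 2i (complex conjugate pair).
For λ=-1+2i: an eigenvector is (-2,3) - i(-1,1) = (-2 + i, 3 - i).
A real fundamental pair from Re and Im of e^((-1+2i)t)v: X_1 = e^(-t)(cos(2t)·(-2,3) + sin(2t)·(-1,1)), X_2 = e^(-t)(sin(2t)·(-2,3) - cos(2t)·(-1,1)).
General solution: c_1X_1 + c_2X_2.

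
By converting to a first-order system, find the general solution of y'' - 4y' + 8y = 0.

y(t) = c_1e^(2t)cos(2t) + c_2e^(2t)sin(2t)

Let x_1 = y, x_2 = y'. Then x_1' = x_2 and x_2' = -8x_1 + 4x_2.
A = [[0,1],[-8,4]]; det(A-λI) = λ^2 - 4λ + 8.
Eigenvalues λ = 2 ± 2i.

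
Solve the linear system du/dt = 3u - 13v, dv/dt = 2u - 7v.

Coefficient matrix A = [[3, -13], [2, -7]].
Characteristic polynomial det(A - λI) = λ^2 + 4λ + 5 = 0.
Eigenvalues λ = -2 ± i (complex conjugate pair).
For λ=-2+i: an eigenvector is (-2,-1) - i(3,1) = (-2 - 3i, -1 - i).
A real fundamental pair from Re and Im of e^((-2+i)t)v: X_1 = e^(-2t)(cos(t)·(-2,-1) + sin(t)·(3,1)), X_2 = e^(-2t)(sin(t)·(-2,-1) - cos(t)·(3,1)).
General solution: c_1X_1 + c_2X_2.

u(t) = 3c_1e^(-2t)sin(t) - 2c_1e^(-2t)cos(t) - 2c_2e^(-2t)sin(t) - 3c_2e^(-2t)cos(t), v(t) = c_1e^(-2t)sin(t) - c_1e^(-2t)cos(t) - c_2e^(-2t)sin(t) - c_2e^(-2t)cos(t)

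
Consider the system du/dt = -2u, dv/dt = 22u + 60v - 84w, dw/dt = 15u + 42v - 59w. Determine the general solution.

Coefficient matrix A = [[-2, 0, 0], [22, 60, -84], [15, 42, -59]].
det(A - λI) = 0 gives eigenvalues λ = 4, -3, -2.
For λ=4: eigenvector (0,3,2).
For λ=-3: eigenvector (0,-4,-3).
For λ=-2: eigenvector (1,1,1).
General solution: K_1e^(4t)(0,3,2) + K_2e^(-3t)(0,-4,-3) + K_3e^(-2t)(1,1,1).

u(t) = K_3e^(-2t), v(t) = 3K_1e^(4t) - 4K_2e^(-3t) + K_3e^(-2t), w(t) = 2K_1e^(4t) - 3K_2e^(-3t) + K_3e^(-2t)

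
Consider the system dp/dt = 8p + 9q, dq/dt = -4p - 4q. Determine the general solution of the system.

p(t) = -3C_1e^(2t) - 3C_2te^(2t) - 2C_2e^(2t), q(t) = 2C_1e^(2t) + 2C_2te^(2t) + C_2e^(2t)

Coefficient matrix A = [[8, 9], [-4, -4]].
Characteristic polynomial det(A - λI) = λ^2 - 4λ + 4 = 0.
Single eigenvalue λ = 2 with algebraic multiplicity 2.
Eigenvector v = (-3,2); generalized eigenvector w with (A-λI)w=v is (-2,1).
General solution: e^(2t)[C_1·v + C_2·(t·v + w)].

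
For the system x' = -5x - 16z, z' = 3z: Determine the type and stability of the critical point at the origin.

saddle

A = [[-5,-16],[0,3]]; det(A-λI) = λ^2 + 2λ - 15.
λ = 3, -5: opposite signs.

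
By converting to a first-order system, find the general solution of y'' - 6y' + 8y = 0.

Let x_1 = y, x_2 = y'. Then x_1' = x_2 and x_2' = -8x_1 + 6x_2.
A = [[0,1],[-8,6]]; det(A-λI) = λ^2 - 6λ + 8.
Eigenvalues λ = 4, 2 with eigenvectors (1,4), (1,2).

y(t) = C_1e^(4t) + C_2e^(2t)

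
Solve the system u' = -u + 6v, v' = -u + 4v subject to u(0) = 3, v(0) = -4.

u(t) = -30e^(2t) + 33e^(t), v(t) = -15e^(2t) + 11e^(t)

Coefficient matrix A = [[-1, 6], [-1, 4]].
Characteristic polynomial det(A - λI) = λ^2 - 3λ + 2 = 0.
Eigenvalues λ = 1, 2.
For λ=1: (A-λI) row 1 is [-2, 6], so an eigenvector is (-3, -1).
For λ=2: (A-λI) row 1 is [-3, 6], so an eigenvector is (-2, -1).
General solution: K_1e^(t)(-3,-1) + K_2e^(2t)(-2,-1).
Applying u(0)=3, v(0)=-4 gives K_1=-11, K_2=15.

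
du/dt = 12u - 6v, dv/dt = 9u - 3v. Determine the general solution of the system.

Coefficient matrix A = [[12, -6], [9, -3]].
Characteristic polynomial det(A - λI) = λ^2 - 9λ + 18 = 0.
Eigenvalues λ = 6, 3.
For λ=6: (A-λI) row 1 is [6, -6], so an eigenvector is (-1, -1).
For λ=3: (A-λI) row 1 is [9, -6], so an eigenvector is (2, 3).
General solution: c_1e^(6t)(-1,-1) + c_2e^(3t)(2,3).

u(t) = -c_1e^(6t) + 2c_2e^(3t), v(t) = -c_1e^(6t) + 3c_2e^(3t)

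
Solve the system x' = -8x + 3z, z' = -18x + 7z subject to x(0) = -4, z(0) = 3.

Coefficient matrix A = [[-8, 3], [-18, 7]].
Characteristic polynomial det(A - λI) = λ^2 + λ - 2 = 0.
Eigenvalues λ = 1, -2.
For λ=1: (A-λI) row 1 is [-9, 3], so an eigenvector is (-1, -3).
For λ=-2: (A-λI) row 1 is [-6, 3], so an eigenvector is (-1, -2).
General solution: c_1e^(t)(-1,-3) + c_2e^(-2t)(-1,-2).
Applying x(0)=-4, z(0)=3 gives c_1=-11, c_2=15.

x(t) = 11e^(t) - 15e^(-2t), z(t) = 33e^(t) - 30e^(-2t)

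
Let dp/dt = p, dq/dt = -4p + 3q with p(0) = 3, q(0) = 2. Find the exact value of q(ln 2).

A = [[1,0],[-4,3]]; eigenvalues λ = 1, 3.
Eigenvectors: (-1,-2) for λ=1, (0,1) for λ=3.
From the initial condition, c_1 = -3, c_2 = -4.
q(ln 2) = (-3)(2^1)(-2) + (-4)(2^3)(1) = -20.

-20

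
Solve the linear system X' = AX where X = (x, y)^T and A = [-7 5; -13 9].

x(t) = -C_1e^(t)sin(t) + 2C_1e^(t)cos(t) + 2C_2e^(t)sin(t) + C_2e^(t)cos(t), y(t) = -2C_1e^(t)sin(t) + 3C_1e^(t)cos(t) + 3C_2e^(t)sin(t) + 2C_2e^(t)cos(t)

Coefficient matrix A = [[-7, 5], [-13, 9]].
Characteristic polynomial det(A - λI) = λ^2 - 2λ + 2 = 0.
Eigenvalues λ = 1 ± i (complex conjugate pair).
For λ=1+i: an eigenvector is (2,3) - i(-1,-2) = (2 + i, 3 + 2i).
A real fundamental pair from Re and Im of e^((1+i)t)v: X_1 = e^(t)(cos(t)·(2,3) + sin(t)·(-1,-2)), X_2 = e^(t)(sin(t)·(2,3) - cos(t)·(-1,-2)).
General solution: C_1X_1 + C_2X_2.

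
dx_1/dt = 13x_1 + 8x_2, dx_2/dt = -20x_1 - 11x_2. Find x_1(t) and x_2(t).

x_1(t) = c_1e^(t)sin(4t) - c_1e^(t)cos(4t) - c_2e^(t)sin(4t) - c_2e^(t)cos(4t), x_2(t) = -c_1e^(t)sin(4t) + 2c_1e^(t)cos(4t) + 2c_2e^(t)sin(4t) + c_2e^(t)cos(4t)

Coefficient matrix A = [[13, 8], [-20, -11]].
Characteristic polynomial det(A - λI) = λ^2 - 2λ + 17 = 0.
Eigenvalues λ = 1 ± 4i (complex conjugate pair).
For λ=1+4i: an eigenvector is (-1,2) - i(1,-1) = (-1 - i, 2 + i).
A real fundamental pair from Re and Im of e^((1+4i)t)v: X_1 = e^(t)(cos(4t)·(-1,2) + sin(4t)·(1,-1)), X_2 = e^(t)(sin(4t)·(-1,2) - cos(4t)·(1,-1)).
General solution: c_1X_1 + c_2X_2.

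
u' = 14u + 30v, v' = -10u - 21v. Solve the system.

u(t) = 2C_1e^(-t) - 3C_2e^(-6t), v(t) = -C_1e^(-t) + 2C_2e^(-6t)

Coefficient matrix A = [[14, 30], [-10, -21]].
Characteristic polynomial det(A - λI) = λ^2 + 7λ + 6 = 0.
Eigenvalues λ = -1, -6.
For λ=-1: (A-λI) row 1 is [15, 30], so an eigenvector is (2, -1).
For λ=-6: (A-λI) row 1 is [20, 30], so an eigenvector is (-3, 2).
General solution: C_1e^(-t)(2,-1) + C_2e^(-6t)(-3,2).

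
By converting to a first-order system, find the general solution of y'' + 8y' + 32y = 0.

y(t) = K_1e^(-4t)cos(4t) + K_2e^(-4t)sin(4t)

Let x_1 = y, x_2 = y'. Then x_1' = x_2 and x_2' = -32x_1 - 8x_2.
A = [[0,1],[-32,-8]]; det(A-λI) = λ^2 + 8λ + 32.
Eigenvalues λ = -4 ± 4i.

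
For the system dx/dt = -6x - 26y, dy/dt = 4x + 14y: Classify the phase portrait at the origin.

A = [[-6,-26],[4,14]]; det(A-λI) = λ^2 - 8λ + 20.
λ = 4 ± 2i: positive real part.

unstable spiral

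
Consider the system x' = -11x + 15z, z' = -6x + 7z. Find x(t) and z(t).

Coefficient matrix A = [[-11, 15], [-6, 7]].
Characteristic polynomial det(A - λI) = λ^2 + 4λ + 13 = 0.
Eigenvalues λ = -2 ± 3i (complex conjugate pair).
For λ=-2+3i: an eigenvector is (-1,-1) - i(-2,-1) = (-1 + 2i, -1 + i).
A real fundamental pair from Re and Im of e^((-2+3i)t)v: X_1 = e^(-2t)(cos(3t)·(-1,-1) + sin(3t)·(-2,-1)), X_2 = e^(-2t)(sin(3t)·(-1,-1) - cos(3t)·(-2,-1)).
General solution: c_1X_1 + c_2X_2.

x(t) = -2c_1e^(-2t)sin(3t) - c_1e^(-2t)cos(3t) - c_2e^(-2t)sin(3t) + 2c_2e^(-2t)cos(3t), z(t) = -c_1e^(-2t)sin(3t) - c_1e^(-2t)cos(3t) - c_2e^(-2t)sin(3t) + c_2e^(-2t)cos(3t)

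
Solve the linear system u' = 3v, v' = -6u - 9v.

u(t) = -c_1e^(-6t) - c_2e^(-3t), v(t) = 2c_1e^(-6t) + c_2e^(-3t)

Coefficient matrix A = [[0, 3], [-6, -9]].
Characteristic polynomial det(A - λI) = λ^2 + 9λ + 18 = 0.
Eigenvalues λ = -6, -3.
For λ=-6: (A-λI) row 1 is [6, 3], so an eigenvector is (-1, 2).
For λ=-3: (A-λI) row 1 is [3, 3], so an eigenvector is (-1, 1).
General solution: c_1e^(-6t)(-1,2) + c_2e^(-3t)(-1,1).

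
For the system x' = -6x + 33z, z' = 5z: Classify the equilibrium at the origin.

A = [[-6,33],[0,5]]; det(A-λI) = λ^2 + λ - 30.
λ = 5, -6: opposite signs.

saddle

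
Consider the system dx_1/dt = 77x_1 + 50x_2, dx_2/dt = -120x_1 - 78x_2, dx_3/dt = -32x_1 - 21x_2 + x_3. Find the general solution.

Coefficient matrix A = [[77, 50, 0], [-120, -78, 0], [-32, -21, 1]].
det(A - λI) = 0 gives eigenvalues λ = -3, 2, 1.
For λ=-3: eigenvector (-5,8,2).
For λ=2: eigenvector (-2,3,1).
For λ=1: eigenvector (0,0,1).
General solution: C_1e^(-3t)(-5,8,2) + C_2e^(2t)(-2,3,1) + C_3e^(t)(0,0,1).

x_1(t) = -5C_1e^(-3t) - 2C_2e^(2t), x_2(t) = 8C_1e^(-3t) + 3C_2e^(2t), x_3(t) = 2C_1e^(-3t) + C_2e^(2t) + C_3e^(t)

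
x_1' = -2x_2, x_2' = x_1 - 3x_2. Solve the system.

x_1(t) = K_1e^(-2t) + 2K_2e^(-t), x_2(t) = K_1e^(-2t) + K_2e^(-t)

Coefficient matrix A = [[0, -2], [1, -3]].
Characteristic polynomial det(A - λI) = λ^2 + 3λ + 2 = 0.
Eigenvalues λ = -2, -1.
For λ=-2: (A-λI) row 1 is [2, -2], so an eigenvector is (1, 1).
For λ=-1: (A-λI) row 1 is [1, -2], so an eigenvector is (2, 1).
General solution: K_1e^(-2t)(1,1) + K_2e^(-t)(2,1).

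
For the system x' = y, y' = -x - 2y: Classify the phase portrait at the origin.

stable improper node

A = [[0,1],[-1,-2]]; det(A-λI) = λ^2 + 2λ + 1.
repeated λ = -1 with a single eigenvector.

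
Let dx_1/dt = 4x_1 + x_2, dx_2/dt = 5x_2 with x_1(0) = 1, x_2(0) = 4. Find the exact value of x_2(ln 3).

972

A = [[4,1],[0,5]]; eigenvalues λ = 5, 4.
Eigenvectors: (1,1) for λ=5, (-1,0) for λ=4.
From the initial condition, c_1 = 4, c_2 = 3.
x_2(ln 3) = (4)(3^5)(1) + (3)(3^4)(0) = 972.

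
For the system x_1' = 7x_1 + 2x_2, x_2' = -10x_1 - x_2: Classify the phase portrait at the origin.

unstable spiral

A = [[7,2],[-10,-1]]; det(A-λI) = λ^2 - 6λ + 13.
λ = 3 ± 2i: positive real part.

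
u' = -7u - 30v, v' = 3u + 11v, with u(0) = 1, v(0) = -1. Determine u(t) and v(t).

u(t) = 7e^(2t)sin(3t) + e^(2t)cos(3t), v(t) = -2e^(2t)sin(3t) - e^(2t)cos(3t)

Coefficient matrix A = [[-7, -30], [3, 11]].
Characteristic polynomial det(A - λI) = λ^2 - 4λ + 13 = 0.
Eigenvalues λ = 2 ± 3i (complex conjugate pair).
For λ=2+3i: an eigenvector is (1,0) - i(-3,1) = (1 + 3i, 0 - i).
A real fundamental pair from Re and Im of e^((2+3i)t)v: X_1 = e^(2t)(cos(3t)·(1,0) + sin(3t)·(-3,1)), X_2 = e^(2t)(sin(3t)·(1,0) - cos(3t)·(-3,1)).
General solution: c_1X_1 + c_2X_2.
Applying u(0)=1, v(0)=-1 gives c_1=-2, c_2=1.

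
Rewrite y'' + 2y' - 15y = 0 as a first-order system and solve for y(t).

Let x_1 = y, x_2 = y'. Then x_1' = x_2 and x_2' = 15x_1 - 2x_2.
A = [[0,1],[15,-2]]; det(A-λI) = λ^2 + 2λ - 15.
Eigenvalues λ = 3, -5 with eigenvectors (1,3), (1,-5).

y(t) = c_1e^(3t) + c_2e^(-5t)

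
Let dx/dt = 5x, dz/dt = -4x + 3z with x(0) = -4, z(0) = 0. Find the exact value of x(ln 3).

A = [[5,0],[-4,3]]; eigenvalues λ = 5, 3.
Eigenvectors: (-1,2) for λ=5, (0,-1) for λ=3.
From the initial condition, c_1 = 4, c_2 = 8.
x(ln 3) = (4)(3^5)(-1) + (8)(3^3)(0) = -972.

-972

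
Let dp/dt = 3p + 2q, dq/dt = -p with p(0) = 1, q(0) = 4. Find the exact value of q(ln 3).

A = [[3,2],[-1,0]]; eigenvalues λ = 2, 1.
Eigenvectors: (2,-1) for λ=2, (1,-1) for λ=1.
From the initial condition, c_1 = 5, c_2 = -9.
q(ln 3) = (5)(3^2)(-1) + (-9)(3^1)(-1) = -18.

-18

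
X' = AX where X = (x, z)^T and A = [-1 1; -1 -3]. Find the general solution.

Coefficient matrix A = [[-1, 1], [-1, -3]].
Characteristic polynomial det(A - λI) = λ^2 + 4λ + 4 = 0.
Single eigenvalue λ = -2 with algebraic multiplicity 2.
Eigenvector v = (1,-1); generalized eigenvector w with (A-λI)w=v is (-1,2).
General solution: e^(-2t)[C_1·v + C_2·(t·v + w)].

x(t) = C_1e^(-2t) + C_2te^(-2t) - C_2e^(-2t), z(t) = -C_1e^(-2t) - C_2te^(-2t) + 2C_2e^(-2t)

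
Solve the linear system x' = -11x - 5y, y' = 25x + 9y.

x(t) = -c_1e^(-t)cos(5t) - c_2e^(-t)sin(5t), y(t) = -c_1e^(-t)sin(5t) + 2c_1e^(-t)cos(5t) + 2c_2e^(-t)sin(5t) + c_2e^(-t)cos(5t)

Coefficient matrix A = [[-11, -5], [25, 9]].
Characteristic polynomial det(A - λI) = λ^2 + 2λ + 26 = 0.
Eigenvalues λ = -1 ± 5i (complex conjugate pair).
For λ=-1+5i: an eigenvector is (-1,2) - i(0,-1) = (-1, 2 + i).
A real fundamental pair from Re and Im of e^((-1+5i)t)v: X_1 = e^(-t)(cos(5t)·(-1,2) + sin(5t)·(0,-1)), X_2 = e^(-t)(sin(5t)·(-1,2) - cos(5t)·(0,-1)).
General solution: c_1X_1 + c_2X_2.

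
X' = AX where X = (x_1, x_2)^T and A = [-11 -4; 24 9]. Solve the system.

x_1(t) = C_1e^(t) + C_2e^(-3t), x_2(t) = -3C_1e^(t) - 2C_2e^(-3t)

Coefficient matrix A = [[-11, -4], [24, 9]].
Characteristic polynomial det(A - λI) = λ^2 + 2λ - 3 = 0.
Eigenvalues λ = 1, -3.
For λ=1: (A-λI) row 1 is [-12, -4], so an eigenvector is (1, -3).
For λ=-3: (A-λI) row 1 is [-8, -4], so an eigenvector is (1, -2).
General solution: C_1e^(t)(1,-3) + C_2e^(-3t)(1,-2).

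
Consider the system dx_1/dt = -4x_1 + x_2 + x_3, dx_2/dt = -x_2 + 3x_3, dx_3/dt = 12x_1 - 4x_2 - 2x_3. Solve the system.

Coefficient matrix A = [[-4, 1, 1], [0, -1, 3], [12, -4, -2]].
det(A - λI) = 0 gives eigenvalues λ = -4, -1, -2.
For λ=-4: eigenvector (1,2,-2).
For λ=-1: eigenvector (1,3,0).
For λ=-2: eigenvector (-1,-3,1).
General solution: c_1e^(-4t)(1,2,-2) + c_2e^(-t)(1,3,0) + c_3e^(-2t)(-1,-3,1).

x_1(t) = c_1e^(-4t) + c_2e^(-t) - c_3e^(-2t), x_2(t) = 2c_1e^(-4t) + 3c_2e^(-t) - 3c_3e^(-2t), x_3(t) = -2c_1e^(-4t) + c_3e^(-2t)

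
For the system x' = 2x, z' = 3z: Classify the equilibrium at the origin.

A = [[2,0],[0,3]]; det(A-λI) = λ^2 - 5λ + 6.
λ = 3, 2: both positive.

unstable node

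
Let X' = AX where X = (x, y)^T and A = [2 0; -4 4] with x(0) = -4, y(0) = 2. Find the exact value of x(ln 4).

A = [[2,0],[-4,4]]; eigenvalues λ = 2, 4.
Eigenvectors: (1,2) for λ=2, (0,-1) for λ=4.
From the initial condition, c_1 = -4, c_2 = -10.
x(ln 4) = (-4)(4^2)(1) + (-10)(4^4)(0) = -64.

-64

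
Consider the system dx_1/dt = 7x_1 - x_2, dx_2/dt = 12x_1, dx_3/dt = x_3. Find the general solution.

x_1(t) = -K_1e^(3t) + K_3e^(4t), x_2(t) = -4K_1e^(3t) + 3K_3e^(4t), x_3(t) = K_2e^(t)

Coefficient matrix A = [[7, -1, 0], [12, 0, 0], [0, 0, 1]].
det(A - λI) = 0 gives eigenvalues λ = 3, 1, 4.
For λ=3: eigenvector (-1,-4,0).
For λ=1: eigenvector (0,0,1).
For λ=4: eigenvector (1,3,0).
General solution: K_1e^(3t)(-1,-4,0) + K_2e^(t)(0,0,1) + K_3e^(4t)(1,3,0).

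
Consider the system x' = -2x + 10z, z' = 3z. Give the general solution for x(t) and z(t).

Coefficient matrix A = [[-2, 10], [0, 3]].
Characteristic polynomial det(A - λI) = λ^2 - λ - 6 = 0.
Eigenvalues λ = 3, -2.
For λ=3: (A-λI) row 1 is [-5, 10], so an eigenvector is (2, 1).
For λ=-2: (A-λI) row 1 is [0, 10], so an eigenvector is (-1, 0).
General solution: C_1e^(3t)(2,1) + C_2e^(-2t)(-1,0).

x(t) = 2C_1e^(3t) - C_2e^(-2t), z(t) = C_1e^(3t)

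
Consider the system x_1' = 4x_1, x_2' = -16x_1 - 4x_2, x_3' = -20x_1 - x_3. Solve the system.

Coefficient matrix A = [[4, 0, 0], [-16, -4, 0], [-20, 0, -1]].
det(A - λI) = 0 gives eigenvalues λ = 4, -4, -1.
For λ=4: eigenvector (1,-2,-4).
For λ=-4: eigenvector (0,1,0).
For λ=-1: eigenvector (0,0,1).
General solution: c_1e^(4t)(1,-2,-4) + c_2e^(-4t)(0,1,0) + c_3e^(-t)(0,0,1).

x_1(t) = c_1e^(4t), x_2(t) = -2c_1e^(4t) + c_2e^(-4t), x_3(t) = -4c_1e^(4t) + c_3e^(-t)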